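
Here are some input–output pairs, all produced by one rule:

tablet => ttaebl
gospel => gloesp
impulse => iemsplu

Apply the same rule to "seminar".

sreamni

The transformation: take characters alternately from the front and the back (1st, last, 2nd, 2nd-last, ...).
On "seminar" that produces "sreamni".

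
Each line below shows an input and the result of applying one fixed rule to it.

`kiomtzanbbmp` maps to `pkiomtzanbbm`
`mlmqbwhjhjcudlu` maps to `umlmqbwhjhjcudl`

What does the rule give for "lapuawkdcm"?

mlapuawkdc

The rule is to move the last character to the front.
Applying that to "lapuawkdcm" gives "mlapuawkdc".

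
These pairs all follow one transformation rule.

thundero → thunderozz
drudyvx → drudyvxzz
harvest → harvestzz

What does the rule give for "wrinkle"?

wrinklezz

The transformation: append "zz".
So "wrinkle" becomes "wrinklezz".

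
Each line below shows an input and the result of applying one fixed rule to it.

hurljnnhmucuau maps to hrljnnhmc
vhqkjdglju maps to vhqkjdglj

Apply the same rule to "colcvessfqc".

In each case the input is transformed by: remove every vowel.
So "colcvessfqc" becomes "clcvssfqc".

clcvssfqc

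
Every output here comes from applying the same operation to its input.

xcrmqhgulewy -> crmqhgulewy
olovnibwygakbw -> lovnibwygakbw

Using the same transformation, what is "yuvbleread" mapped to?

What's happening: delete the first character.
So "yuvbleread" becomes "uvbleread".

uvbleread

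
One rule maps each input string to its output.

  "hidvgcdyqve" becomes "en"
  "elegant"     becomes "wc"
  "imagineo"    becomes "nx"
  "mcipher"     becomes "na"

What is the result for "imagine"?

In each case the input is transformed by: shift every letter 9 places forward in the alphabet (wrapping around), then keep only the last 2 characters.
For "imagine", step one produces "rvjprwn"; step two turns that into "wn".

wn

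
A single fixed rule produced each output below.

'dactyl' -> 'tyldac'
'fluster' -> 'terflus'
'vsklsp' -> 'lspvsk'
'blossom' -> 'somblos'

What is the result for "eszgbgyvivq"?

The pattern: move the last 3 characters to the front (rotate right by 3).
"eszgbgyvivq" → "ivqeszgbgyv".

ivqeszgbgyv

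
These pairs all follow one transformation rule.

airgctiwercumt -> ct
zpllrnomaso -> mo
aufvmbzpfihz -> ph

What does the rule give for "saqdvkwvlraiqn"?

The rule is to keep one character in every 3, starting at position 2 (positions 2nd, 5th, 8th, ...), then keep only the last 2 characters.
On "saqdvkwvlraiqn": the first step gives "avvan", and the second then gives "an".

an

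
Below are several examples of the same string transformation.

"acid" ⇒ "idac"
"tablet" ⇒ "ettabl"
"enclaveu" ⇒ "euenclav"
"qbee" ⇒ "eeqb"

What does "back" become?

What's happening: move the last 2 characters to the front (rotate right by 2).
Applying that to "back" gives "ckba".

ckba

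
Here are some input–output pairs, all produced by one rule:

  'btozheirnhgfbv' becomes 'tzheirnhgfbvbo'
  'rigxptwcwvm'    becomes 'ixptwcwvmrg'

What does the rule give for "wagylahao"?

aylahaowg

The rule is to move the first 2 characters to the end (rotate left by 2), then swap the first and last characters.
On "wagylahao": the first step gives "gylahaowa", and the second then gives "aylahaowg".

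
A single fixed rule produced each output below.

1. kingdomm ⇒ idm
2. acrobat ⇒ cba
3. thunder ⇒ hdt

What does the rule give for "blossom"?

In each case the input is transformed by: move the first character to the end, then keep one character in every 3, starting at position 1 (positions 1st, 4th, 7th, ...).
Applying both steps to "blossom": "lossomb", then "lsb".

lsb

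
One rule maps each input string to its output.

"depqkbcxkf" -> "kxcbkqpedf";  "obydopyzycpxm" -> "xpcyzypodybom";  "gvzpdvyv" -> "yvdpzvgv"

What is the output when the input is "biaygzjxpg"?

pxjzgyaibg

The rule is to move the last character to the front, then reverse the string.
Applying both steps to "biaygzjxpg": "gbiaygzjxp", then "pxjzgyaibg".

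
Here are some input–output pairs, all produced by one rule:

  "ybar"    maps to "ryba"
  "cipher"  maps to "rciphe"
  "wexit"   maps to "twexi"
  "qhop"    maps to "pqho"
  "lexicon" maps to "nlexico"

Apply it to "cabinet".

tcabine

Looking at the pairs, the operation is to move the last character to the front.
So "cabinet" becomes "tcabine".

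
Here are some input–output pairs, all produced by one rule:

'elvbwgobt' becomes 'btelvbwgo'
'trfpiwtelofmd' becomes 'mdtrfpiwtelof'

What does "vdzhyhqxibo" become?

Each output is the input with this applied: move the last 2 characters to the front (rotate right by 2).
On "vdzhyhqxibo" that produces "bovdzhyhqxi".

bovdzhyhqxi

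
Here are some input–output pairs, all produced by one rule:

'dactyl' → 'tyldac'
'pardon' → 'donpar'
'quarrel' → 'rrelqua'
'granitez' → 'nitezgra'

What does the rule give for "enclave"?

Rule — move the first 3 characters to the end (rotate left by 3).
Applying that to "enclave" gives "laveenc".

laveenc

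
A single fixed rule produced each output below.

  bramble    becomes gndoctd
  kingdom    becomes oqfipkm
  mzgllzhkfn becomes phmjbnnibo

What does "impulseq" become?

sgunwrok

Looking at the pairs, the operation is to reverse the string, then shift every letter 2 places forward in the alphabet (wrapping around).
On "impulseq": the first step gives "qeslupmi", and the second then gives "sgunwrok".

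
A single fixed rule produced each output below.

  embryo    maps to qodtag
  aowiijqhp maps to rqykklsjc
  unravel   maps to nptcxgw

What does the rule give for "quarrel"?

nwcttgs

The rule is to shift every letter 2 places forward in the alphabet (wrapping around), then swap the first and last characters.
"quarrel" → "swcttgn" → "nwcttgs".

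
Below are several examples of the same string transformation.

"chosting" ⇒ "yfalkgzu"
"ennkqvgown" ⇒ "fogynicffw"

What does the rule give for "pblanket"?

Rule — shift every letter 8 places backward in the alphabet (wrapping around), then reverse the string.
Applying that to "pblanket" gives "lwcfsdth".
(Check on "ennkqvgown": → "wffcinygof" → "fogynicffw" ✓)

lwcfsdth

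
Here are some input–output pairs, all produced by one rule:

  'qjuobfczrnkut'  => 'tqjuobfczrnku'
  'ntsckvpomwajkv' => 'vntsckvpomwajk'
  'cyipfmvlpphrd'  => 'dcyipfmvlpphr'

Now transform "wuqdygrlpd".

dwuqdygrlp

Rule — move the last character to the front.
Applying that to "wuqdygrlpd" gives "dwuqdygrlp".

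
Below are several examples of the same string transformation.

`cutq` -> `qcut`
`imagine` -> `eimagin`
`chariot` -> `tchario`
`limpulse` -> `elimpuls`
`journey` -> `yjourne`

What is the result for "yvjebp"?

pyvjeb

Rule — move the last character to the front.
So "yvjebp" becomes "pyvjeb".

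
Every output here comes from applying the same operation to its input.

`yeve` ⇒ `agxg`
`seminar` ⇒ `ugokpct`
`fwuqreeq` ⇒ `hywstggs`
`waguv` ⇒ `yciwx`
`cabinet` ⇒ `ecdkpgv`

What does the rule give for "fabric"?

hcdtke

The rule is to shift every letter 2 places forward in the alphabet (wrapping around).
Applying that to "fabric" gives "hcdtke".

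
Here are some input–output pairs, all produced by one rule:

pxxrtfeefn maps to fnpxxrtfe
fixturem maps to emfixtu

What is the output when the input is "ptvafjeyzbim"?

Looking at the pairs, the operation is to move the last 3 characters to the front (rotate right by 3), then delete the first character.
So "ptvafjeyzbim" becomes "imptvafjeyz".

imptvafjeyz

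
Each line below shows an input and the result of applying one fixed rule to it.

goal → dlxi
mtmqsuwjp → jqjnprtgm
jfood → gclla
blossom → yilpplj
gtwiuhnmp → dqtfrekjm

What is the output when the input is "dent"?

Rule — shift every letter 3 places backward in the alphabet (wrapping around).
For "dent" the result is "abkq".

abkq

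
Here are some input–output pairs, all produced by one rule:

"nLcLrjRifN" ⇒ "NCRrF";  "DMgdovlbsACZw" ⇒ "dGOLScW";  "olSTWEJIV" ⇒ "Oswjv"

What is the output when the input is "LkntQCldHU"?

The pattern: keep every other character starting from the first (positions 1st, 3rd, 5th, ...), then flip the case of every letter.
Working it through for "LkntQCldHU": intermediate "LnQlH", final "lNqLh".

lNqLh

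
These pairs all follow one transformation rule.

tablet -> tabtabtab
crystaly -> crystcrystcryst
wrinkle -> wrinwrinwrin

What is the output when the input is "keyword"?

keywkeywkeyw

The pattern: delete the last 3 characters, then write the whole string 3 times in a row.
Doing the same to "keyword": "keywkeywkeyw".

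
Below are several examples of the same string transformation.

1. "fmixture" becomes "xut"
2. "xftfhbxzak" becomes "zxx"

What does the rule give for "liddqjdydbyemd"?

yyq

Looking at the pairs, the operation is to sort the characters into reverse alphabetical order, then keep only the first 3 characters.
On "liddqjdydbyemd": the first step gives "yyqmljiedddddb", and the second then gives "yyq".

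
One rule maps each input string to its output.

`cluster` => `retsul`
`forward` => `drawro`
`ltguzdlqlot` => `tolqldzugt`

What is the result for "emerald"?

dlarem

Rule — reverse the string, then delete the last character.
On "emerald": the first step gives "dlareme", and the second then gives "dlarem".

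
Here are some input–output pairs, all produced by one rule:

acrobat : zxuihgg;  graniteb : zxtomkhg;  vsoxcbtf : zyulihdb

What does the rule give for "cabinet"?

ztokihg

Rule — shift every letter 6 places forward in the alphabet (wrapping around), then sort the characters into reverse alphabetical order.
Working it through for "cabinet": intermediate "ighotkz", final "ztokihg".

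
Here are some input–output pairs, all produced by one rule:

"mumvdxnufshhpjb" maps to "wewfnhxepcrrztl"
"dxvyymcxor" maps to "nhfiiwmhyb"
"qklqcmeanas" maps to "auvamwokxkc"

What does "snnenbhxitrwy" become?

The rule is to shift every letter 10 places forward in the alphabet (wrapping around).
"snnenbhxitrwy" → "cxxoxlrhsdbgi".

cxxoxlrhsdbgi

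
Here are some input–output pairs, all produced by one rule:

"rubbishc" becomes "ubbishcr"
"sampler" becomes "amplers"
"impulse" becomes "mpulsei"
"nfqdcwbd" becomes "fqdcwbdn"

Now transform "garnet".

arnetg

The rule is to move the first character to the end.
Doing the same to "garnet": "arnetg".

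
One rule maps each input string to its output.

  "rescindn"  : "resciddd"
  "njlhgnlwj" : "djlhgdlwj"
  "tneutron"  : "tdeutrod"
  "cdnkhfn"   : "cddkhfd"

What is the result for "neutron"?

Looking at the pairs, the operation is to replace every "n" with "d".
Doing the same to "neutron": "deutrod".

deutrod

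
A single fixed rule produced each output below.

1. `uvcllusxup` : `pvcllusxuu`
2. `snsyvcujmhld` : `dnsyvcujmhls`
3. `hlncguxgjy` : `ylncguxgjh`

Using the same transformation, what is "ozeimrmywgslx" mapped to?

xzeimrmywgslo

In each case the input is transformed by: swap the first and last characters.
So "ozeimrmywgslx" becomes "xzeimrmywgslo".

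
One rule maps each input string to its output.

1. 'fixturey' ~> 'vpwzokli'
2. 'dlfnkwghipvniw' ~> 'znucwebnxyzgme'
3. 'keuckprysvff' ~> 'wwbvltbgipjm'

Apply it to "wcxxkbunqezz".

qqntoobslehv

Rule — move the last 2 characters to the front (rotate right by 2), then shift every letter 9 places backward in the alphabet (wrapping around).
"wcxxkbunqezz" → "zzwcxxkbunqe" → "qqntoobslehv".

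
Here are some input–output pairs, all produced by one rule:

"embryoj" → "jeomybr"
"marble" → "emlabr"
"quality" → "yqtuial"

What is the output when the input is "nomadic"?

cniodma

The rule is to take characters alternately from the front and the back (1st, last, 2nd, 2nd-last, ...), then swap each adjacent pair of characters (1↔2, 3↔4, ...).
For "nomadic", step one produces "ncoimda"; step two turns that into "cniodma".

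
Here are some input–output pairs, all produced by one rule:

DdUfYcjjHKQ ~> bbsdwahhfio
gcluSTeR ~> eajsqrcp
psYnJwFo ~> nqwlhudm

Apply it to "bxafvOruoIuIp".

The transformation: shift every letter 2 places backward in the alphabet (wrapping around), then convert every letter to lowercase.
On "bxafvOruoIuIp" that produces "zvydtmpsmgsgn".
(Check on "psYnJwFo": → "nqWlHuDm" → "nqwlhudm" ✓)

zvydtmpsmgsgn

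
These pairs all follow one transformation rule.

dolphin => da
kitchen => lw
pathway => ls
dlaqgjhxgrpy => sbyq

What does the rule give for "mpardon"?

What's happening: shift every letter 8 places backward in the alphabet (wrapping around), then keep one character in every 3, starting at position 3 (positions 3rd, 6th, 9th, ...).
Doing the same to "mpardon": "sg".

sg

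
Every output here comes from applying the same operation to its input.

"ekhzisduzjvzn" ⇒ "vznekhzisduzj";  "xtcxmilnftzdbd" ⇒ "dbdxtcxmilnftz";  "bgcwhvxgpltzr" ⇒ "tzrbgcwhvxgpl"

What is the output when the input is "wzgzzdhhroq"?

Rule — move the last 3 characters to the front (rotate right by 3).
Applying that to "wzgzzdhhroq" gives "roqwzgzzdhh".

roqwzgzzdhh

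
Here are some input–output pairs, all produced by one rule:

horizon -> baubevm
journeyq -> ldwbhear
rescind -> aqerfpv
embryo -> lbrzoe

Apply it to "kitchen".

In each case the input is transformed by: move the last 2 characters to the front (rotate right by 2), then shift every letter 13 places forward in the alphabet (wrapping around) — i.e. ROT13.
For "kitchen", step one produces "enkitch"; step two turns that into "raxvgpu".

raxvgpu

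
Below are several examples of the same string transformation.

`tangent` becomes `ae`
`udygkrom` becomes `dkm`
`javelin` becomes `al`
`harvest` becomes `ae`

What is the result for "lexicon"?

ec

In each case the input is transformed by: keep one character in every 3, starting at position 2 (positions 2nd, 5th, 8th, ...).
So "lexicon" becomes "ec".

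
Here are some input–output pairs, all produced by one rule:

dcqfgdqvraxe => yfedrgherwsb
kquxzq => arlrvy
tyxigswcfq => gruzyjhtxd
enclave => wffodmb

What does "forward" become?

Rule — move the last 2 characters to the front (rotate right by 2), then shift every letter 1 place forward in the alphabet (wrapping around).
Starting from "forward": after the first operation, "rdforwa"; after the second, "segpsxb".

segpsxb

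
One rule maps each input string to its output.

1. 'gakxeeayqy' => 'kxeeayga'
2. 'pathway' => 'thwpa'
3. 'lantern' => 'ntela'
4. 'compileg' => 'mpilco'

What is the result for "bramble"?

ambbr

In each case the input is transformed by: delete the last 2 characters, then move the first 2 characters to the end (rotate left by 2).
Applying both steps to "bramble": "bramb", then "ambbr".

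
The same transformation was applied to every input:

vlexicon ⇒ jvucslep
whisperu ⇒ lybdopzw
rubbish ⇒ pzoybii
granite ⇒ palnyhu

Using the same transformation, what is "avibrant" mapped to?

huahcpiy

The pattern: shift every letter 7 places forward in the alphabet (wrapping around), then move the last 3 characters to the front (rotate right by 3).
So "avibrant" becomes "huahcpiy".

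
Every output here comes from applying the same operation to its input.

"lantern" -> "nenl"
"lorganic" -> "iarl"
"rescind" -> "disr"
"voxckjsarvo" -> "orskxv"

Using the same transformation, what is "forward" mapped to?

darf

The transformation: keep every other character starting from the first (positions 1st, 3rd, 5th, ...), then reverse the string.
"forward" → "frad" → "darf".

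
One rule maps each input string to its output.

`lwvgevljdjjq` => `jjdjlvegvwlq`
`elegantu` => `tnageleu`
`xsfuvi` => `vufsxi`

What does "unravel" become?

evarnul

The rule is to reverse the string, then move the first character to the end.
On "unravel": the first step gives "levarnu", and the second then gives "evarnul".
(Check on "elegantu": → "utnagele" → "tnageleu" ✓)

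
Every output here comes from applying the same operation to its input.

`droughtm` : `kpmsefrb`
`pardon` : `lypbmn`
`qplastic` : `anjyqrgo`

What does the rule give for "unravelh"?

The pattern: shift every letter 2 places backward in the alphabet (wrapping around), then swap the first and last characters.
Working it through for "unravelh": intermediate "slpytcjf", final "flpytcjs".
(Check on "qplastic": → "onjyqrga" → "anjyqrgo" ✓)

flpytcjs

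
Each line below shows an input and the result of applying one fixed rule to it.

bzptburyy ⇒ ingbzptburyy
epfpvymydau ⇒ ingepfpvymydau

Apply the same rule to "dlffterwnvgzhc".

ingdlffterwnvgzhc

What's happening: prepend "ing".
For "dlffterwnvgzhc" the result is "ingdlffterwnvgzhc".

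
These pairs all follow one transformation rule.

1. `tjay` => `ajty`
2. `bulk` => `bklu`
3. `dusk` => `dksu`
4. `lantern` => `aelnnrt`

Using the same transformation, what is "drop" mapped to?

In each case the input is transformed by: sort the characters into alphabetical order.
So "drop" becomes "dopr".

dopr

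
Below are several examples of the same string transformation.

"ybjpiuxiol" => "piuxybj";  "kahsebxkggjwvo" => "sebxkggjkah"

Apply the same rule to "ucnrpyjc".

Looking at the pairs, the operation is to delete the last 3 characters, then move the first 3 characters to the end (rotate left by 3).
For "ucnrpyjc" the result is "rpucn".

rpucn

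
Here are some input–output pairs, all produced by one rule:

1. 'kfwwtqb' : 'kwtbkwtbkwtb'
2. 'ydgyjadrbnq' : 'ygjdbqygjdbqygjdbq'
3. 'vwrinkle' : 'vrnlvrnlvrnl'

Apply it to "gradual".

Rule — keep every other character starting from the first (positions 1st, 3rd, 5th, ...), then write the whole string 3 times in a row.
On "gradual": the first step gives "gaul", and the second then gives "gaulgaulgaul".

gaulgaulgaul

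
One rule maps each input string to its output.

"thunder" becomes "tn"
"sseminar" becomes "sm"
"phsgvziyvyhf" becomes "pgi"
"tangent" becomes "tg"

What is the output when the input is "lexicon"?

What's happening: keep one character in every 3, starting at position 1 (positions 1st, 4th, 7th, ...), then delete the last character.
Working it through for "lexicon": intermediate "lin", final "li".

li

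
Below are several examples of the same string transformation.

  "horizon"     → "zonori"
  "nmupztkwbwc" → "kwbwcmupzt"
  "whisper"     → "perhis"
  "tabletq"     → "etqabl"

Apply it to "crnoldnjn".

Rule — delete the first character, then swap the front and back halves of the string.
Working it through for "crnoldnjn": intermediate "rnoldnjn", final "dnjnrnol".

dnjnrnol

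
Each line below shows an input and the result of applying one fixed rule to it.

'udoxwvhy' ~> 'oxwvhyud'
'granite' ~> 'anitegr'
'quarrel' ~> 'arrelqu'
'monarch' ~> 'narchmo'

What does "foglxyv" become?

glxyvfo

Looking at the pairs, the operation is to move the first 2 characters to the end (rotate left by 2).
Doing the same to "foglxyv": "glxyvfo".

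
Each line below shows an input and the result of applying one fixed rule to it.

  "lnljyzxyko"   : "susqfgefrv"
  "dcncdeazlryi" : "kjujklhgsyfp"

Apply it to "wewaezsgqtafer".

The rule is to shift every letter 7 places forward in the alphabet (wrapping around).
"wewaezsgqtafer" → "dldhlgznxahmly".

dldhlgznxahmly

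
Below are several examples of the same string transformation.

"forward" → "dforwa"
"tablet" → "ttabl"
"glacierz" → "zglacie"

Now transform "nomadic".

The pattern: move the last 2 characters to the front (rotate right by 2), then delete the first character.
Applying both steps to "nomadic": "icnomad", then "cnomad".

cnomad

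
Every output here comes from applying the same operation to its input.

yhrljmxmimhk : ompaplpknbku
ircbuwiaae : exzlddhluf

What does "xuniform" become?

lirupaxq

Looking at the pairs, the operation is to move the first 3 characters to the end (rotate left by 3), then shift every letter 3 places forward in the alphabet (wrapping around).
"xuniform" → "lirupaxq".
(Check on "yhrljmxmimhk": → "ljmxmimhkyhr" → "ompaplpknbku" ✓)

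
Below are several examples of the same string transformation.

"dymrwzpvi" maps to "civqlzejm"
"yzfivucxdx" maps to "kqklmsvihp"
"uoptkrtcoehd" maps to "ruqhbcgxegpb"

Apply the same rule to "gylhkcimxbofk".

The pattern: move the last 3 characters to the front (rotate right by 3), then shift every letter 13 places forward in the alphabet (wrapping around) — i.e. ROT13.
Working it through for "gylhkcimxbofk": intermediate "ofkgylhkcimxb", final "bsxtlyuxpvzko".

bsxtlyuxpvzko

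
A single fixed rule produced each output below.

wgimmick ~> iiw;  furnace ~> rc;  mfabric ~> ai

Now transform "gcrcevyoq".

What's happening: move the first character to the end, then keep one character in every 3, starting at position 2 (positions 2nd, 5th, 8th, ...).
"gcrcevyoq" → "crcevyoqg" → "rvq".

rvq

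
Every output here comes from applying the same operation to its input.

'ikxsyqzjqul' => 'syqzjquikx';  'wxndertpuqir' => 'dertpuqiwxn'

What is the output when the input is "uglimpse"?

impsugl

The transformation: delete the last character, then move the first 3 characters to the end (rotate left by 3).
Applying both steps to "uglimpse": "uglimps", then "impsugl".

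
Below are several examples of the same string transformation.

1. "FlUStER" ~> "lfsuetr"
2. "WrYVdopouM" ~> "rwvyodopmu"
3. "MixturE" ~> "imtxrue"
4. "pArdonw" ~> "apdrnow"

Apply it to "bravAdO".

Looking at the pairs, the operation is to swap each adjacent pair of characters (1↔2, 3↔4, ...), then convert every letter to lowercase.
On "bravAdO": the first step gives "rbvadAO", and the second then gives "rbvadao".

rbvadao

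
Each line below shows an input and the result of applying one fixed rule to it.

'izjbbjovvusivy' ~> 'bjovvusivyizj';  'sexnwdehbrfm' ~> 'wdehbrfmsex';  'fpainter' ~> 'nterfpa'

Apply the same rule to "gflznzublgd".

What's happening: move the first 3 characters to the end (rotate left by 3), then delete the first character.
Working it through for "gflznzublgd": intermediate "znzublgdgfl", final "nzublgdgfl".

nzublgdgfl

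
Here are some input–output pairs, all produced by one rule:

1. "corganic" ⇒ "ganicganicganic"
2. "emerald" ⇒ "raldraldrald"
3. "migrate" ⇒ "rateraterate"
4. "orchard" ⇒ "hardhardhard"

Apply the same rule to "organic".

The pattern: delete the first 3 characters, then write the whole string 3 times in a row.
"organic" → "anic" → "anicanicanic".
(Check on "corganic": → "ganic" → "ganicganicganic" ✓)

anicanicanic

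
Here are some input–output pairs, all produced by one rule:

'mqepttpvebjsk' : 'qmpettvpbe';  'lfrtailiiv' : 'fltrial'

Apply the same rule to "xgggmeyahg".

gxggemy

The pattern: delete the last 3 characters, then swap each adjacent pair of characters (1↔2, 3↔4, ...).
"xgggmeyahg" → "xgggmey" → "gxggemy".
(Check on "mqepttpvebjsk": → "mqepttpveb" → "qmpettvpbe" ✓)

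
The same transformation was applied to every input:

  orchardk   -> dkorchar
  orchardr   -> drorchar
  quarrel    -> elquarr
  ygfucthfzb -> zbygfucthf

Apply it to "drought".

Rule — move the last 2 characters to the front (rotate right by 2).
"drought" → "htdroug".

htdroug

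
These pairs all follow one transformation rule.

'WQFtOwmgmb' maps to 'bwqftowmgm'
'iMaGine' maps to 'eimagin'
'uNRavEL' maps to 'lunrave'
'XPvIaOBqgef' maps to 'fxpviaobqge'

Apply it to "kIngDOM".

Rule — move the last character to the front, then convert every letter to lowercase.
For "kIngDOM", step one produces "MkIngDO"; step two turns that into "mkingdo".

mkingdo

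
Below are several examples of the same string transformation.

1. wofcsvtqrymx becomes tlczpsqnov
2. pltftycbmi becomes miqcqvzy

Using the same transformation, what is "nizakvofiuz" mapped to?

kfwxhslcf

The pattern: delete the last 2 characters, then shift every letter 3 places backward in the alphabet (wrapping around).
On "nizakvofiuz": the first step gives "nizakvofi", and the second then gives "kfwxhslcf".
(Check on "pltftycbmi": → "pltftycb" → "miqcqvzy" ✓)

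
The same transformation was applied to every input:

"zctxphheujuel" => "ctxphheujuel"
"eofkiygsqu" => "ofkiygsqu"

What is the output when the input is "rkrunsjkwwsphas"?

In each case the input is transformed by: delete the first character.
Doing the same to "rkrunsjkwwsphas": "krunsjkwwsphas".

krunsjkwwsphas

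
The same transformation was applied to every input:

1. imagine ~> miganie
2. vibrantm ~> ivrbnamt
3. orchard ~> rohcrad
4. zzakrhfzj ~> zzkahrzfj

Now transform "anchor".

The transformation: swap each adjacent pair of characters (1↔2, 3↔4, ...).
On "anchor" that produces "nahcro".

nahcro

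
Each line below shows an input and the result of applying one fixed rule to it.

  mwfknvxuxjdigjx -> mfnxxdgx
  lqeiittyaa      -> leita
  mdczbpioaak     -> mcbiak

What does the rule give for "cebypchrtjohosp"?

cbphtoop

Looking at the pairs, the operation is to keep every other character starting from the first (positions 1st, 3rd, 5th, ...).
On "cebypchrtjohosp" that produces "cbphtoop".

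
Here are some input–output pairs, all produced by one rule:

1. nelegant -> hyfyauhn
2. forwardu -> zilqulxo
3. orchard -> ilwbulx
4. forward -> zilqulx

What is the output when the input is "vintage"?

pchnuay

What's happening: shift every letter 6 places backward in the alphabet (wrapping around).
"vintage" → "pchnuay".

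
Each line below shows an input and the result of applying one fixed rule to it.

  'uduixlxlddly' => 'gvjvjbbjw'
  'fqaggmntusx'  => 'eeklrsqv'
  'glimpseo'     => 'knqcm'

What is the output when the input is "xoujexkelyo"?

hcvicjwm

Each output is the input with this applied: delete the first 3 characters, then shift every letter 2 places backward in the alphabet (wrapping around).
On "xoujexkelyo": the first step gives "jexkelyo", and the second then gives "hcvicjwm".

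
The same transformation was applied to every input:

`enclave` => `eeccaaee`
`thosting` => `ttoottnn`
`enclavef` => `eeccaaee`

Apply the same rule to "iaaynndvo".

iiaannddoo

Looking at the pairs, the operation is to keep every other character starting from the first (positions 1st, 3rd, 5th, ...), then double every character.
Applying both steps to "iaaynndvo": "iando", then "iiaannddoo".
(Check on "thosting": → "totn" → "ttoottnn" ✓)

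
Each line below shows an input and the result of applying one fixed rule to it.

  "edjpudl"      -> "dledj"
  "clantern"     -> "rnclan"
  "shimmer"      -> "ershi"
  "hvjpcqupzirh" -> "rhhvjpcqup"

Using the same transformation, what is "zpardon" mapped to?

Each output is the input with this applied: move the last 2 characters to the front (rotate right by 2), then delete the last 2 characters.
On "zpardon": the first step gives "onzpard", and the second then gives "onzpa".
(Check on "clantern": → "rnclante" → "rnclan" ✓)

onzpa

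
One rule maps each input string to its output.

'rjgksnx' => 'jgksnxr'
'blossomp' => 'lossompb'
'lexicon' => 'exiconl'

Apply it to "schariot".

chariots

The rule is to move the first character to the end.
So "schariot" becomes "chariots".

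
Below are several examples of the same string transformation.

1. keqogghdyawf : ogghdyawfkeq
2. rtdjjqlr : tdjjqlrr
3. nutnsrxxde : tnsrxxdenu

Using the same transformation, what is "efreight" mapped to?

freighte

Each output is the input with this applied: swap the front and back halves of the string, then move the last 3 characters to the front (rotate right by 3).
Applying both steps to "efreight": "ightefre", then "freighte".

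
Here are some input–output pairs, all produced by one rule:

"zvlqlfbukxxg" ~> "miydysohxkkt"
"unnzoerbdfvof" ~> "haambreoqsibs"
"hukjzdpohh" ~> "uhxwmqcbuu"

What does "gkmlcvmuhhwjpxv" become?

txzypizhuujwcki

What's happening: shift every letter 13 places forward in the alphabet (wrapping around) — i.e. ROT13.
So "gkmlcvmuhhwjpxv" becomes "txzypizhuujwcki".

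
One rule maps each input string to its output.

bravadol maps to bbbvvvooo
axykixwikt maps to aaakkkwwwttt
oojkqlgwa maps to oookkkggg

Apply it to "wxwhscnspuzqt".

Rule — keep one character in every 3, starting at position 1 (positions 1st, 4th, 7th, ...), then repeat every character 3 times.
"wxwhscnspuzqt" → "whnut" → "wwwhhhnnnuuuttt".

wwwhhhnnnuuuttt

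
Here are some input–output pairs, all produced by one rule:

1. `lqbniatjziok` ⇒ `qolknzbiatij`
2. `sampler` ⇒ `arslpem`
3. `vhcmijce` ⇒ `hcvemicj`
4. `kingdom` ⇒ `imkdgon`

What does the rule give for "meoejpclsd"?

esmdecolpj

Looking at the pairs, the operation is to swap each adjacent pair of characters (1↔2, 3↔4, ...), then take characters alternately from the front and the back (1st, last, 2nd, 2nd-last, ...).
Working it through for "meoejpclsd": intermediate "emeopjlcds", final "esmdecolpj".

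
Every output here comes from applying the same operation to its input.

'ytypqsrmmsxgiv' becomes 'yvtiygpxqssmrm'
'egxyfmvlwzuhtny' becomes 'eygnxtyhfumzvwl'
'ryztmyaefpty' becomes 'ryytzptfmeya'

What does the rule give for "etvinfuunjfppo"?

eotpvpifnjfnuu

The transformation: take characters alternately from the front and the back (1st, last, 2nd, 2nd-last, ...).
On "etvinfuunjfppo" that produces "eotpvpifnjfnuu".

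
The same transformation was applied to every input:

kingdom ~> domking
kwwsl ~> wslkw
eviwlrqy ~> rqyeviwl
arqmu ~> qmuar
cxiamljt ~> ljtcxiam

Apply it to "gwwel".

In each case the input is transformed by: move the last 3 characters to the front (rotate right by 3).
So "gwwel" becomes "welgw".

welgw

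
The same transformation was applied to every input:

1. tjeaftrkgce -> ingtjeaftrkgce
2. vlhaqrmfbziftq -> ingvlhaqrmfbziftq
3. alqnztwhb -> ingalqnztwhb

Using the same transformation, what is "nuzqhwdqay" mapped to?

ingnuzqhwdqay

The rule is to prepend "ing".
Applying that to "nuzqhwdqay" gives "ingnuzqhwdqay".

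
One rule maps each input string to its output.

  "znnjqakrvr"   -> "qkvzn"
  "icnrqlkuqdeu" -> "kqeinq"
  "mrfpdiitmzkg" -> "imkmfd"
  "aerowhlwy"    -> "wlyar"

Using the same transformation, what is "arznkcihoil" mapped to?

The pattern: keep every other character starting from the first (positions 1st, 3rd, 5th, ...), then move the last 3 characters to the front (rotate right by 3).
Working it through for "arznkcihoil": intermediate "azkiol", final "iolazk".
(Check on "aerowhlwy": → "arwly" → "wlyar" ✓)

iolazk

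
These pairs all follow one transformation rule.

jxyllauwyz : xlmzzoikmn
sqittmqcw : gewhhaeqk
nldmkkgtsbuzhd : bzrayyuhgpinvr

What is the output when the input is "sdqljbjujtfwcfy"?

grezxpxixhtkqtm

Each output is the input with this applied: shift every letter 12 places backward in the alphabet (wrapping around).
So "sdqljbjujtfwcfy" becomes "grezxpxixhtkqtm".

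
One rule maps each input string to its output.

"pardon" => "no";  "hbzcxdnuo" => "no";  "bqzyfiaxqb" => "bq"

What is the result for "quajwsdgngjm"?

Looking at the pairs, the operation is to swap each adjacent pair of characters (1↔2, 3↔4, ...), then keep only the last 2 characters.
Working it through for "quajwsdgngjm": intermediate "uqjaswgdgnmj", final "mj".

mj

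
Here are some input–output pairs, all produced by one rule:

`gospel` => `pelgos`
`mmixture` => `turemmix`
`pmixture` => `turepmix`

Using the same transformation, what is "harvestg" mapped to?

estgharv

The pattern: swap the front and back halves of the string.
Doing the same to "harvestg": "estgharv".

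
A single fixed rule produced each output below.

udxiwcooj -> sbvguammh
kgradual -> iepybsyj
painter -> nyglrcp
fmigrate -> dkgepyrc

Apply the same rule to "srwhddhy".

qpufbbfw

The transformation: shift every letter 2 places backward in the alphabet (wrapping around).
Doing the same to "srwhddhy": "qpufbbfw".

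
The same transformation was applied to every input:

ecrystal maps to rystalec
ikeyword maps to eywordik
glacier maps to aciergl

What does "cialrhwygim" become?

alrhwygimci

The transformation: move the first 2 characters to the end (rotate left by 2).
On "cialrhwygim" that produces "alrhwygimci".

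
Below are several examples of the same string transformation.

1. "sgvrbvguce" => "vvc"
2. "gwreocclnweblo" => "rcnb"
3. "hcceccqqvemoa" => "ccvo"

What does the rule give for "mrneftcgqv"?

ntq

The pattern: keep one character in every 3, starting at position 3 (positions 3rd, 6th, 9th, ...).
Doing the same to "mrneftcgqv": "ntq".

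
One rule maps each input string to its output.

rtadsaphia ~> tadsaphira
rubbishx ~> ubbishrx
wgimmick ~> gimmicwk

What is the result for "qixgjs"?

ixgjqs

Rule — swap the first and last characters, then move the first character to the end.
On "qixgjs" that produces "ixgjqs".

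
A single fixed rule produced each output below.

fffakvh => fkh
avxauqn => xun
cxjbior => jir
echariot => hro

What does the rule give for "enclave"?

Looking at the pairs, the operation is to keep every other character starting from the first (positions 1st, 3rd, 5th, ...), then delete the first character.
For "enclave", step one produces "ecae"; step two turns that into "cae".

cae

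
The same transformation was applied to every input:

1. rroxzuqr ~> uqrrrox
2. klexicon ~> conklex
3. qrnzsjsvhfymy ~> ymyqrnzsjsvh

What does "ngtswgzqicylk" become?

ylkngtswgzqi

In each case the input is transformed by: move the last 3 characters to the front (rotate right by 3), then delete the last character.
Applying both steps to "ngtswgzqicylk": "ylkngtswgzqic", then "ylkngtswgzqi".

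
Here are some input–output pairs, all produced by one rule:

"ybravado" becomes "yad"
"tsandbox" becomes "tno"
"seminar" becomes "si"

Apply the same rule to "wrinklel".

wne

The rule is to move the last character to the front, then keep one character in every 3, starting at position 2 (positions 2nd, 5th, 8th, ...).
Doing the same to "wrinklel": "wne".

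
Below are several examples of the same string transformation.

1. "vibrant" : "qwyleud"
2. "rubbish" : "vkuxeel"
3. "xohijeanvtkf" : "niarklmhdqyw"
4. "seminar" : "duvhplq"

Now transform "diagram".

The pattern: move the last 2 characters to the front (rotate right by 2), then shift every letter 3 places forward in the alphabet (wrapping around).
Applying both steps to "diagram": "amdiagr", then "dpgldju".
(Check on "xohijeanvtkf": → "kfxohijeanvt" → "niarklmhdqyw" ✓)

dpgldju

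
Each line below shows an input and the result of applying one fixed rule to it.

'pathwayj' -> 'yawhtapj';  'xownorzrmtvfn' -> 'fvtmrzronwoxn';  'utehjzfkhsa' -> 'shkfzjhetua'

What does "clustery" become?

In each case the input is transformed by: move the last character to the front, then reverse the string.
On "clustery": the first step gives "ycluster", and the second then gives "retsulcy".
(Check on "pathwayj": → "jpathway" → "yawhtapj" ✓)

retsulcy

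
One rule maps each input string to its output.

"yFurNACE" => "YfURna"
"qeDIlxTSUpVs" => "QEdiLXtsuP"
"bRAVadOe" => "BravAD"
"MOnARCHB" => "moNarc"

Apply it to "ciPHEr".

CIph

In each case the input is transformed by: flip the case of every letter, then delete the last 2 characters.
"ciPHEr" → "CIpheR" → "CIph".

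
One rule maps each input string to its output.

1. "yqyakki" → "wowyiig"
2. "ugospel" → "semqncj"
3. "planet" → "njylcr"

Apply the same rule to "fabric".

dyzpga

In each case the input is transformed by: shift every letter 2 places backward in the alphabet (wrapping around).
For "fabric" the result is "dyzpga".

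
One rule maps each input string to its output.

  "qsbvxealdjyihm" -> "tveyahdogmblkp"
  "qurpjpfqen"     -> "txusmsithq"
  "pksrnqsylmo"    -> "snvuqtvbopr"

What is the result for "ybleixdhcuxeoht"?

beohlagkfxahrkw

Rule — shift every letter 3 places forward in the alphabet (wrapping around).
Applying that to "ybleixdhcuxeoht" gives "beohlagkfxahrkw".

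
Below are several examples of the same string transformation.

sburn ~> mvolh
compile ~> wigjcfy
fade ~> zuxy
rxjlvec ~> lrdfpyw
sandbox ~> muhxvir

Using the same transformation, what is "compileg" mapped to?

What's happening: shift every letter 6 places backward in the alphabet (wrapping around).
Applying that to "compileg" gives "wigjcfya".

wigjcfya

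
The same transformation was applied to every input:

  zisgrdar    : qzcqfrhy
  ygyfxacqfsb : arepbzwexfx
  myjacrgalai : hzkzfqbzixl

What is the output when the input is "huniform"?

lqnehmtg

Rule — shift every letter 1 place backward in the alphabet (wrapping around), then reverse the string.
On "huniform": the first step gives "gtmhenql", and the second then gives "lqnehmtg".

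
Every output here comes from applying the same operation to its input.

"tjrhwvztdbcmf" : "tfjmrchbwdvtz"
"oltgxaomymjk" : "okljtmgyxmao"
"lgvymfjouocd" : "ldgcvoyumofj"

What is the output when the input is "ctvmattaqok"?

cktovqmaatt

The rule is to take characters alternately from the front and the back (1st, last, 2nd, 2nd-last, ...).
On "ctvmattaqok" that produces "cktovqmaatt".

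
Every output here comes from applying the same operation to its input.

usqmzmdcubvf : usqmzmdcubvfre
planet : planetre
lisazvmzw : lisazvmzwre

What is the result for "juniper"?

juniperre

The pattern: append "re".
So "juniper" becomes "juniperre".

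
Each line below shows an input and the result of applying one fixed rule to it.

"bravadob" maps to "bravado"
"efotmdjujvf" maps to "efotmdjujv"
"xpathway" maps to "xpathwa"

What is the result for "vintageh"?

vintage

In each case the input is transformed by: delete the last character.
Doing the same to "vintageh": "vintage".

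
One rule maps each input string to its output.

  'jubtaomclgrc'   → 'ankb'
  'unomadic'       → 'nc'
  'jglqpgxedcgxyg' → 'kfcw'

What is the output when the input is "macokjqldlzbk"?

bica

The pattern: shift every letter 1 place backward in the alphabet (wrapping around), then keep one character in every 3, starting at position 3 (positions 3rd, 6th, 9th, ...).
Working it through for "macokjqldlzbk": intermediate "lzbnjipkckyaj", final "bica".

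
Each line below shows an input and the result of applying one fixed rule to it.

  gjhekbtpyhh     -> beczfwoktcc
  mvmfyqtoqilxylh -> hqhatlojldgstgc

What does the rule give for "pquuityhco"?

Looking at the pairs, the operation is to shift every letter 5 places backward in the alphabet (wrapping around).
"pquuityhco" → "klppdotcxj".

klppdotcxj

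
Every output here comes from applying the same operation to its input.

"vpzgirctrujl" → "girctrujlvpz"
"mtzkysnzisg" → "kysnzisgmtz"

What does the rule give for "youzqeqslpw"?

zqeqslpwyou

Rule — move the first 3 characters to the end (rotate left by 3).
On "youzqeqslpw" that produces "zqeqslpwyou".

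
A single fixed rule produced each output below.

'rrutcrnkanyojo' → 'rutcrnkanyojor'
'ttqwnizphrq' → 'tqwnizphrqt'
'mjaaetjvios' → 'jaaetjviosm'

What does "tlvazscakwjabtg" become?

Rule — move the first character to the end.
Doing the same to "tlvazscakwjabtg": "lvazscakwjabtgt".

lvazscakwjabtgt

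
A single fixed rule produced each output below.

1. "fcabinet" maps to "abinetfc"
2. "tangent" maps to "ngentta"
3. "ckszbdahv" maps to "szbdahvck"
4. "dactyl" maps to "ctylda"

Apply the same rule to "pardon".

rdonpa

The pattern: move the first 2 characters to the end (rotate left by 2).
"pardon" → "rdonpa".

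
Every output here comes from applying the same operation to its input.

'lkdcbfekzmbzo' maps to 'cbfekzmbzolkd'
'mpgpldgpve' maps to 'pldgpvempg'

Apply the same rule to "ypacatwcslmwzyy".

Looking at the pairs, the operation is to move the first 3 characters to the end (rotate left by 3).
On "ypacatwcslmwzyy" that produces "catwcslmwzyyypa".

catwcslmwzyyypa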